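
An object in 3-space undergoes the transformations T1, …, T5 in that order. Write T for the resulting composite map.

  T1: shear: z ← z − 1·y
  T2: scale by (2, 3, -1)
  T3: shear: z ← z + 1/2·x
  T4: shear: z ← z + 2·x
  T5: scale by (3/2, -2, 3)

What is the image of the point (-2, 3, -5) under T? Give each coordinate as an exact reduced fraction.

T(p) = (-6, -18, -6)

T1 shear: z ← z − 1·y: (-2, 3, -5) → (-2, 3, -8)
T2 scale by (2, 3, -1): (-2, 3, -8) → (-4, 9, 8)
T3 shear: z ← z + 1/2·x: (-4, 9, 8) → (-4, 9, 6)
T4 shear: z ← z + 2·x: (-4, 9, 6) → (-4, 9, -2)
T5 scale by (3/2, -2, 3): (-4, 9, -2) → (-6, -18, -6)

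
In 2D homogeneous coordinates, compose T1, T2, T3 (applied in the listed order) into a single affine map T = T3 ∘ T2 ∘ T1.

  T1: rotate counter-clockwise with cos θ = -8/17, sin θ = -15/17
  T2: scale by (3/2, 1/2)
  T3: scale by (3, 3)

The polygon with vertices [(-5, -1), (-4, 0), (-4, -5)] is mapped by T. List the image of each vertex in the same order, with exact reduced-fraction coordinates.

image vertices: (225/34, 249/34), (144/17, 90/17), (-387/34, 150/17)

T1 rotate counter-clockwise with cos θ = -8/17, sin θ = -15/17: (-5, -1) → (25/17, 83/17); (-4, 0) → (32/17, 60/17); (-4, -5) → (-43/17, 100/17)
T2 scale by (3/2, 1/2): (25/17, 83/17) → (75/34, 83/34); (32/17, 60/17) → (48/17, 30/17); (-43/17, 100/17) → (-129/34, 50/17)
T3 scale by (3, 3): (75/34, 83/34) → (225/34, 249/34); (48/17, 30/17) → (144/17, 90/17); (-129/34, 50/17) → (-387/34, 150/17)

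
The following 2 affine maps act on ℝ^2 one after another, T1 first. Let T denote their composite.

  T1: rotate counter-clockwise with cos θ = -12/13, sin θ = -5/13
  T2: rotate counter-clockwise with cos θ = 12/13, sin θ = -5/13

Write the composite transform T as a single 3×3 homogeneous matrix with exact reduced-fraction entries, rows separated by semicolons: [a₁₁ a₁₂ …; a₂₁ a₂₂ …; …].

T1 = [-12/13 5/13 0; -5/13 -12/13 0; 0 0 1]
T2·T1 = [-1 0 0; 0 -1 0; 0 0 1]

T = [-1 0 0; 0 -1 0; 0 0 1]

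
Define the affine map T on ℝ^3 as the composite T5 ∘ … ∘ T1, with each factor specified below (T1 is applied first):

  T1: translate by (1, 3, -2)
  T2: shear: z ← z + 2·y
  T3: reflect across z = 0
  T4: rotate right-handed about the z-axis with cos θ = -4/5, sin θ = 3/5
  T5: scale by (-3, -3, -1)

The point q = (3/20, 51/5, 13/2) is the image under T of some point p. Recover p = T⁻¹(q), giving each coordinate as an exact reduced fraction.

T1 = [1 0 0 1; 0 1 0 3; 0 0 1 -2; 0 0 0 1]
T2·T1 = [1 0 0 1; 0 1 0 3; 0 2 1 4; 0 0 0 1]
T3·…·T1 = [1 0 0 1; 0 1 0 3; 0 -2 -1 -4; 0 0 0 1]
T4·…·T1 = [-4/5 -3/5 0 -13/5; 3/5 -4/5 0 -9/5; 0 -2 -1 -4; 0 0 0 1]
T5·…·T1 = [12/5 9/5 0 39/5; -9/5 12/5 0 27/5; 0 2 1 4; 0 0 0 1]
det M = 9; M⁻¹ = [4/15 -1/5 0 -1; 1/5 4/15 0 -3; -2/5 -8/15 1 2; 0 0 0 1]
M⁻¹ · (3/20, 51/5, 13/2)ᵀ = (-3, -1/4, 3)ᵀ

p = (-3, -1/4, 3)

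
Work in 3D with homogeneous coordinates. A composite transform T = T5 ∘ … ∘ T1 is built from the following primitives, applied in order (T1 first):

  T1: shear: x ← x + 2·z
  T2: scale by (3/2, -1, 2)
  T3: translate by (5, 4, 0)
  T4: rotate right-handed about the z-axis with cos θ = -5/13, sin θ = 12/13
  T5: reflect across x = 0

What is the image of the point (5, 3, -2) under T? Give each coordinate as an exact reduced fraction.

T1 shear: x ← x + 2·z: (5, 3, -2) → (1, 3, -2)
T2 scale by (3/2, -1, 2): (1, 3, -2) → (3/2, -3, -4)
T3 translate by (5, 4, 0): (3/2, -3, -4) → (13/2, 1, -4)
T4 rotate right-handed about the z-axis with cos θ = -5/13, sin θ = 12/13: (13/2, 1, -4) → (-89/26, 73/13, -4)
T5 reflect across x = 0: (-89/26, 73/13, -4) → (89/26, 73/13, -4)

T(p) = (89/26, 73/13, -4)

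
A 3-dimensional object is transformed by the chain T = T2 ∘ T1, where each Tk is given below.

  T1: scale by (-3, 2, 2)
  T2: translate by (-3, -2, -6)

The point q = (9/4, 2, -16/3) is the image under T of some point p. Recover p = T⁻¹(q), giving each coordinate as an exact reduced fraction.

T1 = [-3 0 0 0; 0 2 0 0; 0 0 2 0; 0 0 0 1]
T2·T1 = [-3 0 0 -3; 0 2 0 -2; 0 0 2 -6; 0 0 0 1]
det M = -12; M⁻¹ = [-1/3 0 0 -1; 0 1/2 0 1; 0 0 1/2 3; 0 0 0 1]
M⁻¹ · (9/4, 2, -16/3)ᵀ = (-7/4, 2, 1/3)ᵀ

p = (-7/4, 2, 1/3)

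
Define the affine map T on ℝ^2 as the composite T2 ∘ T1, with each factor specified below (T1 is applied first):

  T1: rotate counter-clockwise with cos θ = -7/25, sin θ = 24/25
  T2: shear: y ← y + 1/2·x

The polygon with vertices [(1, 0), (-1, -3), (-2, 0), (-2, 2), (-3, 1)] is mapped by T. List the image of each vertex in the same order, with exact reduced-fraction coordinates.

T1 rotate counter-clockwise with cos θ = -7/25, sin θ = 24/25: (1, 0) → (-7/25, 24/25); (-1, -3) → (79/25, -3/25); (-2, 0) → (14/25, -48/25); (-2, 2) → (-34/25, -62/25); (-3, 1) → (-3/25, -79/25)
T2 shear: y ← y + 1/2·x: (-7/25, 24/25) → (-7/25, 41/50); (79/25, -3/25) → (79/25, 73/50); (14/25, -48/25) → (14/25, -41/25); (-34/25, -62/25) → (-34/25, -79/25); (-3/25, -79/25) → (-3/25, -161/50)

image vertices: (-7/25, 41/50), (79/25, 73/50), (14/25, -41/25), (-34/25, -79/25), (-3/25, -161/50)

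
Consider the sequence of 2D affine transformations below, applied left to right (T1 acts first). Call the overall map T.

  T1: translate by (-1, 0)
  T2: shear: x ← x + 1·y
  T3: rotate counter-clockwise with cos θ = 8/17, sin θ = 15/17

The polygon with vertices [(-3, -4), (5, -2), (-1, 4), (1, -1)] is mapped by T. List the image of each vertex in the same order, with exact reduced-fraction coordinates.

T1 translate by (-1, 0): (-3, -4) → (-4, -4); (5, -2) → (4, -2); (-1, 4) → (-2, 4); (1, -1) → (0, -1)
T2 shear: x ← x + 1·y: (-4, -4) → (-8, -4); (4, -2) → (2, -2); (-2, 4) → (2, 4); (0, -1) → (-1, -1)
T3 rotate counter-clockwise with cos θ = 8/17, sin θ = 15/17: (-8, -4) → (-4/17, -152/17); (2, -2) → (46/17, 14/17); (2, 4) → (-44/17, 62/17); (-1, -1) → (7/17, -23/17)

image vertices: (-4/17, -152/17), (46/17, 14/17), (-44/17, 62/17), (7/17, -23/17)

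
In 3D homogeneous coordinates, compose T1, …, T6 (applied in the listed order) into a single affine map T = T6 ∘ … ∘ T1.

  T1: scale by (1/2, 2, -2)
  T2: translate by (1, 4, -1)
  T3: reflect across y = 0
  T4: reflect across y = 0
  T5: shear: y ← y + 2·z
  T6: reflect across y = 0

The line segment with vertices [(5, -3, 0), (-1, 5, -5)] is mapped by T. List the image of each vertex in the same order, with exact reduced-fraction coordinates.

T1 scale by (1/2, 2, -2): (5, -3, 0) → (5/2, -6, 0); (-1, 5, -5) → (-1/2, 10, 10)
T2 translate by (1, 4, -1): (5/2, -6, 0) → (7/2, -2, -1); (-1/2, 10, 10) → (1/2, 14, 9)
T3 reflect across y = 0: (7/2, -2, -1) → (7/2, 2, -1); (1/2, 14, 9) → (1/2, -14, 9)
T4 reflect across y = 0: (7/2, 2, -1) → (7/2, -2, -1); (1/2, -14, 9) → (1/2, 14, 9)
T5 shear: y ← y + 2·z: (7/2, -2, -1) → (7/2, -4, -1); (1/2, 14, 9) → (1/2, 32, 9)
T6 reflect across y = 0: (7/2, -4, -1) → (7/2, 4, -1); (1/2, 32, 9) → (1/2, -32, 9)

image vertices: (7/2, 4, -1), (1/2, -32, 9)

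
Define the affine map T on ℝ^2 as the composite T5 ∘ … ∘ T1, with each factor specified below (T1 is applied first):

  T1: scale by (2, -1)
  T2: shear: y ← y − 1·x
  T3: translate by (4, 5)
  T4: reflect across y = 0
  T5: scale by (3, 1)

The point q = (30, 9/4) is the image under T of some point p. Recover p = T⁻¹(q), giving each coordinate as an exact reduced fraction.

p = (3, 5/4)

T1 = [2 0 0; 0 -1 0; 0 0 1]
T2·T1 = [2 0 0; -2 -1 0; 0 0 1]
T3·…·T1 = [2 0 4; -2 -1 5; 0 0 1]
T4·…·T1 = [2 0 4; 2 1 -5; 0 0 1]
T5·…·T1 = [6 0 12; 2 1 -5; 0 0 1]
det M = 6; M⁻¹ = [1/6 0 -2; -1/3 1 9; 0 0 1]
M⁻¹ · (30, 9/4)ᵀ = (3, 5/4)ᵀ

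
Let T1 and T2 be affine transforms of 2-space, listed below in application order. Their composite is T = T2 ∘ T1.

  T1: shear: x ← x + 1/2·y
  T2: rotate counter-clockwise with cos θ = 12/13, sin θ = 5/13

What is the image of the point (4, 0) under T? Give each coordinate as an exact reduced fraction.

T(p) = (48/13, 20/13)

T1 shear: x ← x + 1/2·y: (4, 0) → (4, 0)
T2 rotate counter-clockwise with cos θ = 12/13, sin θ = 5/13: (4, 0) → (48/13, 20/13)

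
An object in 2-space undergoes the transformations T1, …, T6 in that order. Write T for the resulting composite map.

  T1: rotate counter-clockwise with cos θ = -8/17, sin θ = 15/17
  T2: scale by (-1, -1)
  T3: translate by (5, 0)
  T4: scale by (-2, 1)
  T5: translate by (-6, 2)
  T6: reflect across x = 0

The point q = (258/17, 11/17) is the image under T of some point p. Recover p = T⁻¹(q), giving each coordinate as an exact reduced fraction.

p = (1, -1)

T1 = [-8/17 -15/17 0; 15/17 -8/17 0; 0 0 1]
T2·T1 = [8/17 15/17 0; -15/17 8/17 0; 0 0 1]
T3·…·T1 = [8/17 15/17 5; -15/17 8/17 0; 0 0 1]
T4·…·T1 = [-16/17 -30/17 -10; -15/17 8/17 0; 0 0 1]
T5·…·T1 = [-16/17 -30/17 -16; -15/17 8/17 2; 0 0 1]
T6·…·T1 = [16/17 30/17 16; -15/17 8/17 2; 0 0 1]
det M = 2; M⁻¹ = [4/17 -15/17 -2; 15/34 8/17 -8; 0 0 1]
M⁻¹ · (258/17, 11/17)ᵀ = (1, -1)ᵀ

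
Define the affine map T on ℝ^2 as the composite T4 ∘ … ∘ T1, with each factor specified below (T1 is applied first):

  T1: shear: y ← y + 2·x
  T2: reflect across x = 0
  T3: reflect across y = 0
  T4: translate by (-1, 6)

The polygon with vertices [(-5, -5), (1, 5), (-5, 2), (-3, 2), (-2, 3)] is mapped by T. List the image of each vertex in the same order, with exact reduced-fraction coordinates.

T1 shear: y ← y + 2·x: (-5, -5) → (-5, -15); (1, 5) → (1, 7); (-5, 2) → (-5, -8); (-3, 2) → (-3, -4); (-2, 3) → (-2, -1)
T2 reflect across x = 0: (-5, -15) → (5, -15); (1, 7) → (-1, 7); (-5, -8) → (5, -8); (-3, -4) → (3, -4); (-2, -1) → (2, -1)
T3 reflect across y = 0: (5, -15) → (5, 15); (-1, 7) → (-1, -7); (5, -8) → (5, 8); (3, -4) → (3, 4); (2, -1) → (2, 1)
T4 translate by (-1, 6): (5, 15) → (4, 21); (-1, -7) → (-2, -1); (5, 8) → (4, 14); (3, 4) → (2, 10); (2, 1) → (1, 7)

image vertices: (4, 21), (-2, -1), (4, 14), (2, 10), (1, 7)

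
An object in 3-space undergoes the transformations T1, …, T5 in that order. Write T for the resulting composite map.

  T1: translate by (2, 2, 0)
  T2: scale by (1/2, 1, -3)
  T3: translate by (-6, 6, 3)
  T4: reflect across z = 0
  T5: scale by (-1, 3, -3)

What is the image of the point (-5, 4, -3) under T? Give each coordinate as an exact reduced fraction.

T1 translate by (2, 2, 0): (-5, 4, -3) → (-3, 6, -3)
T2 scale by (1/2, 1, -3): (-3, 6, -3) → (-3/2, 6, 9)
T3 translate by (-6, 6, 3): (-3/2, 6, 9) → (-15/2, 12, 12)
T4 reflect across z = 0: (-15/2, 12, 12) → (-15/2, 12, -12)
T5 scale by (-1, 3, -3): (-15/2, 12, -12) → (15/2, 36, 36)

T(p) = (15/2, 36, 36)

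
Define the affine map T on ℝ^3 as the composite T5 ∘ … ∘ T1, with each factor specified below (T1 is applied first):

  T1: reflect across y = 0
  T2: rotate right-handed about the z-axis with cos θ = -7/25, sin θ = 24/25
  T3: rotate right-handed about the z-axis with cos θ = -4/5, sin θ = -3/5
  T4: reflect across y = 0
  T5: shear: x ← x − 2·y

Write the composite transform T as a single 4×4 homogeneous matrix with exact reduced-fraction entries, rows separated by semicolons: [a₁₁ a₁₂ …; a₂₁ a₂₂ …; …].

T1 = [1 0 0 0; 0 -1 0 0; 0 0 1 0; 0 0 0 1]
T2·T1 = [-7/25 24/25 0 0; 24/25 7/25 0 0; 0 0 1 0; 0 0 0 1]
T3·…·T1 = [4/5 -3/5 0 0; -3/5 -4/5 0 0; 0 0 1 0; 0 0 0 1]
T4·…·T1 = [4/5 -3/5 0 0; 3/5 4/5 0 0; 0 0 1 0; 0 0 0 1]
T5·…·T1 = [-2/5 -11/5 0 0; 3/5 4/5 0 0; 0 0 1 0; 0 0 0 1]

T = [-2/5 -11/5 0 0; 3/5 4/5 0 0; 0 0 1 0; 0 0 0 1]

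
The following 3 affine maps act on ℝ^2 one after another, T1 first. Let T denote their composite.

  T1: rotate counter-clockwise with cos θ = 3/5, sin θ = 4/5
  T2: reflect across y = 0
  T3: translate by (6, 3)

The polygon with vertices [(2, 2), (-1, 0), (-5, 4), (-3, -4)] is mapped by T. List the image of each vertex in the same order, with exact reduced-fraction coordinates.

T1 rotate counter-clockwise with cos θ = 3/5, sin θ = 4/5: (2, 2) → (-2/5, 14/5); (-1, 0) → (-3/5, -4/5); (-5, 4) → (-31/5, -8/5); (-3, -4) → (7/5, -24/5)
T2 reflect across y = 0: (-2/5, 14/5) → (-2/5, -14/5); (-3/5, -4/5) → (-3/5, 4/5); (-31/5, -8/5) → (-31/5, 8/5); (7/5, -24/5) → (7/5, 24/5)
T3 translate by (6, 3): (-2/5, -14/5) → (28/5, 1/5); (-3/5, 4/5) → (27/5, 19/5); (-31/5, 8/5) → (-1/5, 23/5); (7/5, 24/5) → (37/5, 39/5)

image vertices: (28/5, 1/5), (27/5, 19/5), (-1/5, 23/5), (37/5, 39/5)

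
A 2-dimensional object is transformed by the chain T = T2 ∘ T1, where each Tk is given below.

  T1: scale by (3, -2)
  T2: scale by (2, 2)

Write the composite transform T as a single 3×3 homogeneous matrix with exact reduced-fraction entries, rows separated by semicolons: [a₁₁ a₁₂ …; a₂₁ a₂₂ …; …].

T1 = [3 0 0; 0 -2 0; 0 0 1]
T2·T1 = [6 0 0; 0 -4 0; 0 0 1]

T = [6 0 0; 0 -4 0; 0 0 1]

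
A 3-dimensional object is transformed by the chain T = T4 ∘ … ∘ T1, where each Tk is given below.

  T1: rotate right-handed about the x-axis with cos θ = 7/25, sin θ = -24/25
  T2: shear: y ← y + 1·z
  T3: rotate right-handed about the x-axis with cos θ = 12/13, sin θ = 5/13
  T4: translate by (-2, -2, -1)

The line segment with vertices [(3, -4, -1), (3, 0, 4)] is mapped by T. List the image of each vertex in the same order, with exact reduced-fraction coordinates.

T1 rotate right-handed about the x-axis with cos θ = 7/25, sin θ = -24/25: (3, -4, -1) → (3, -52/25, 89/25); (3, 0, 4) → (3, 96/25, 28/25)
T2 shear: y ← y + 1·z: (3, -52/25, 89/25) → (3, 37/25, 89/25); (3, 96/25, 28/25) → (3, 124/25, 28/25)
T3 rotate right-handed about the x-axis with cos θ = 12/13, sin θ = 5/13: (3, 37/25, 89/25) → (3, -1/325, 1253/325); (3, 124/25, 28/25) → (3, 1348/325, 956/325)
T4 translate by (-2, -2, -1): (3, -1/325, 1253/325) → (1, -651/325, 928/325); (3, 1348/325, 956/325) → (1, 698/325, 631/325)

image vertices: (1, -651/325, 928/325), (1, 698/325, 631/325)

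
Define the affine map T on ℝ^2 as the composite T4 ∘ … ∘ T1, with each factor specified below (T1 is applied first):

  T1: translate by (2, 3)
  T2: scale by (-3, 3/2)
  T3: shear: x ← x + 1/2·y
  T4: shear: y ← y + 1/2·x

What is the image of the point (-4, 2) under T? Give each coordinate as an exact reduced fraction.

T1 translate by (2, 3): (-4, 2) → (-2, 5)
T2 scale by (-3, 3/2): (-2, 5) → (6, 15/2)
T3 shear: x ← x + 1/2·y: (6, 15/2) → (39/4, 15/2)
T4 shear: y ← y + 1/2·x: (39/4, 15/2) → (39/4, 99/8)

T(p) = (39/4, 99/8)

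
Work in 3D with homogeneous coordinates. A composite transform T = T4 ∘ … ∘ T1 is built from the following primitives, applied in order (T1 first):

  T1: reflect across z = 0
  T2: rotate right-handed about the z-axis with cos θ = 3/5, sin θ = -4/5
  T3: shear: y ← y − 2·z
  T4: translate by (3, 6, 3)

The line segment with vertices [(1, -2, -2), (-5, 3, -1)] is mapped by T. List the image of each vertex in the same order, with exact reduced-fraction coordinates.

T1 reflect across z = 0: (1, -2, -2) → (1, -2, 2); (-5, 3, -1) → (-5, 3, 1)
T2 rotate right-handed about the z-axis with cos θ = 3/5, sin θ = -4/5: (1, -2, 2) → (-1, -2, 2); (-5, 3, 1) → (-3/5, 29/5, 1)
T3 shear: y ← y − 2·z: (-1, -2, 2) → (-1, -6, 2); (-3/5, 29/5, 1) → (-3/5, 19/5, 1)
T4 translate by (3, 6, 3): (-1, -6, 2) → (2, 0, 5); (-3/5, 19/5, 1) → (12/5, 49/5, 4)

image vertices: (2, 0, 5), (12/5, 49/5, 4)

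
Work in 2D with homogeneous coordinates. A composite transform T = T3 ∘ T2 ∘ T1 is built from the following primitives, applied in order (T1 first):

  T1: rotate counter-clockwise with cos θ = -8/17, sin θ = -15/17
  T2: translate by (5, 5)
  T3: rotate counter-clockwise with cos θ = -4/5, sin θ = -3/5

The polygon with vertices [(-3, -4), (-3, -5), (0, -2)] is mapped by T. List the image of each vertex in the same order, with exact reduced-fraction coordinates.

T1 rotate counter-clockwise with cos θ = -8/17, sin θ = -15/17: (-3, -4) → (-36/17, 77/17); (-3, -5) → (-3, 5); (0, -2) → (-30/17, 16/17)
T2 translate by (5, 5): (-36/17, 77/17) → (49/17, 162/17); (-3, 5) → (2, 10); (-30/17, 16/17) → (55/17, 101/17)
T3 rotate counter-clockwise with cos θ = -4/5, sin θ = -3/5: (49/17, 162/17) → (58/17, -159/17); (2, 10) → (22/5, -46/5); (55/17, 101/17) → (83/85, -569/85)

image vertices: (58/17, -159/17), (22/5, -46/5), (83/85, -569/85)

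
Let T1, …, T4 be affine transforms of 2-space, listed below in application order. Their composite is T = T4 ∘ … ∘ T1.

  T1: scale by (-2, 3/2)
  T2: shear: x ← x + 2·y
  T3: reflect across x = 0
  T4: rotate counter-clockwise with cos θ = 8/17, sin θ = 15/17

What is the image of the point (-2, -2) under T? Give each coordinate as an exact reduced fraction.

T1 scale by (-2, 3/2): (-2, -2) → (4, -3)
T2 shear: x ← x + 2·y: (4, -3) → (-2, -3)
T3 reflect across x = 0: (-2, -3) → (2, -3)
T4 rotate counter-clockwise with cos θ = 8/17, sin θ = 15/17: (2, -3) → (61/17, 6/17)

T(p) = (61/17, 6/17)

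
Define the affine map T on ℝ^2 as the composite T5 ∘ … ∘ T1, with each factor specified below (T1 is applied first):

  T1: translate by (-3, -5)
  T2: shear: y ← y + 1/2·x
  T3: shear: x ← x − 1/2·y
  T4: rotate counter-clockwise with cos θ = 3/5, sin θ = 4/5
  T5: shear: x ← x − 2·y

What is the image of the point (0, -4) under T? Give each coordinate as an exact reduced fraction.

T1 translate by (-3, -5): (0, -4) → (-3, -9)
T2 shear: y ← y + 1/2·x: (-3, -9) → (-3, -21/2)
T3 shear: x ← x − 1/2·y: (-3, -21/2) → (9/4, -21/2)
T4 rotate counter-clockwise with cos θ = 3/5, sin θ = 4/5: (9/4, -21/2) → (39/4, -9/2)
T5 shear: x ← x − 2·y: (39/4, -9/2) → (75/4, -9/2)

T(p) = (75/4, -9/2)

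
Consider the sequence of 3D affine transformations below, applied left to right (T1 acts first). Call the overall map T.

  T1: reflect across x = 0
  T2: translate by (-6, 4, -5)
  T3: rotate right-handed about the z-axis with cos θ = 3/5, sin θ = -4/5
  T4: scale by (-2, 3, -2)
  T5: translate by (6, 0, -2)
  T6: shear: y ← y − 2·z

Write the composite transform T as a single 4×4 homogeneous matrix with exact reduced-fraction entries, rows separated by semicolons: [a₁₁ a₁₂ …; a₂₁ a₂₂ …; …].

T1 = [-1 0 0 0; 0 1 0 0; 0 0 1 0; 0 0 0 1]
T2·T1 = [-1 0 0 -6; 0 1 0 4; 0 0 1 -5; 0 0 0 1]
T3·…·T1 = [-3/5 4/5 0 -2/5; 4/5 3/5 0 36/5; 0 0 1 -5; 0 0 0 1]
T4·…·T1 = [6/5 -8/5 0 4/5; 12/5 9/5 0 108/5; 0 0 -2 10; 0 0 0 1]
T5·…·T1 = [6/5 -8/5 0 34/5; 12/5 9/5 0 108/5; 0 0 -2 8; 0 0 0 1]
T6·…·T1 = [6/5 -8/5 0 34/5; 12/5 9/5 4 28/5; 0 0 -2 8; 0 0 0 1]

T = [6/5 -8/5 0 34/5; 12/5 9/5 4 28/5; 0 0 -2 8; 0 0 0 1]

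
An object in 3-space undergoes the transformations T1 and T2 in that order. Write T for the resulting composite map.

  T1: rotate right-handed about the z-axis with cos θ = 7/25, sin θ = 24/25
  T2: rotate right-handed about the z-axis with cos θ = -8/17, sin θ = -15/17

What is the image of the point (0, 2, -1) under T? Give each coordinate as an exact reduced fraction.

T(p) = (594/425, 608/425, -1)

T1 rotate right-handed about the z-axis with cos θ = 7/25, sin θ = 24/25: (0, 2, -1) → (-48/25, 14/25, -1)
T2 rotate right-handed about the z-axis with cos θ = -8/17, sin θ = -15/17: (-48/25, 14/25, -1) → (594/425, 608/425, -1)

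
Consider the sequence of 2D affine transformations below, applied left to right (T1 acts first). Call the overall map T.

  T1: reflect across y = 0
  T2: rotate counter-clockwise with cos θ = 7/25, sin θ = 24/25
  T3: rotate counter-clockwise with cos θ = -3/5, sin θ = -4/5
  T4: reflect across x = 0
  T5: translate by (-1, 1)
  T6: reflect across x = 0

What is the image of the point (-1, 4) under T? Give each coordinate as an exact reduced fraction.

T1 reflect across y = 0: (-1, 4) → (-1, -4)
T2 rotate counter-clockwise with cos θ = 7/25, sin θ = 24/25: (-1, -4) → (89/25, -52/25)
T3 rotate counter-clockwise with cos θ = -3/5, sin θ = -4/5: (89/25, -52/25) → (-19/5, -8/5)
T4 reflect across x = 0: (-19/5, -8/5) → (19/5, -8/5)
T5 translate by (-1, 1): (19/5, -8/5) → (14/5, -3/5)
T6 reflect across x = 0: (14/5, -3/5) → (-14/5, -3/5)

T(p) = (-14/5, -3/5)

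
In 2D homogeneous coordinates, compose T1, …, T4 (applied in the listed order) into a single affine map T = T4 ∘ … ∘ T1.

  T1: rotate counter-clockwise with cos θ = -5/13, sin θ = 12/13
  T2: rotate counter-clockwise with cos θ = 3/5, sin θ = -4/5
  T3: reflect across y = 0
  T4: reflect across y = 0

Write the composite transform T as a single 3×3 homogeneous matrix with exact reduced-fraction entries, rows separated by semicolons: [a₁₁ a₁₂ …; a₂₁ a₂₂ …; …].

T1 = [-5/13 -12/13 0; 12/13 -5/13 0; 0 0 1]
T2·T1 = [33/65 -56/65 0; 56/65 33/65 0; 0 0 1]
T3·…·T1 = [33/65 -56/65 0; -56/65 -33/65 0; 0 0 1]
T4·…·T1 = [33/65 -56/65 0; 56/65 33/65 0; 0 0 1]

T = [33/65 -56/65 0; 56/65 33/65 0; 0 0 1]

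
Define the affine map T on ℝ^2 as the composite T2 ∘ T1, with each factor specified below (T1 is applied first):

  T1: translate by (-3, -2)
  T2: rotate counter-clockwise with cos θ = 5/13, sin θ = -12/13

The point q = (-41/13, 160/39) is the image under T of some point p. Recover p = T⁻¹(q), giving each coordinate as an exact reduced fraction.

p = (-2, 2/3)

T1 = [1 0 -3; 0 1 -2; 0 0 1]
T2·T1 = [5/13 12/13 -3; -12/13 5/13 2; 0 0 1]
det M = 1; M⁻¹ = [5/13 -12/13 3; 12/13 5/13 2; 0 0 1]
M⁻¹ · (-41/13, 160/39)ᵀ = (-2, 2/3)ᵀ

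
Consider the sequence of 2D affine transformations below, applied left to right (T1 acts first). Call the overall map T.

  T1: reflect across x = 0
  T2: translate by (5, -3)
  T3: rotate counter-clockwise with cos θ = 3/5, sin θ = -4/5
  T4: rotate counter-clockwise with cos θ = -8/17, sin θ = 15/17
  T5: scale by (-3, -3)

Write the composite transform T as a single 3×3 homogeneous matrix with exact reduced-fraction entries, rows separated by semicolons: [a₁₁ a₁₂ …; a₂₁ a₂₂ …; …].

T = [108/85 231/85 -1233/85; 231/85 -108/85 -831/85; 0 0 1]

T1 = [-1 0 0; 0 1 0; 0 0 1]
T2·T1 = [-1 0 5; 0 1 -3; 0 0 1]
T3·…·T1 = [-3/5 4/5 3/5; 4/5 3/5 -29/5; 0 0 1]
T4·…·T1 = [-36/85 -77/85 411/85; -77/85 36/85 277/85; 0 0 1]
T5·…·T1 = [108/85 231/85 -1233/85; 231/85 -108/85 -831/85; 0 0 1]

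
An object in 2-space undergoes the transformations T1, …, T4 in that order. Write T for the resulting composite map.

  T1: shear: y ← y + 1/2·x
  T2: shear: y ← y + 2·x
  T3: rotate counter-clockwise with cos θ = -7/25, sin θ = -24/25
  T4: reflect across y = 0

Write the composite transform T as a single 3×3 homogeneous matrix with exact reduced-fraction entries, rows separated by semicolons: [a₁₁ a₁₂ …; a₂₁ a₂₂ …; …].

T1 = [1 0 0; 1/2 1 0; 0 0 1]
T2·T1 = [1 0 0; 5/2 1 0; 0 0 1]
T3·…·T1 = [53/25 24/25 0; -83/50 -7/25 0; 0 0 1]
T4·…·T1 = [53/25 24/25 0; 83/50 7/25 0; 0 0 1]

T = [53/25 24/25 0; 83/50 7/25 0; 0 0 1]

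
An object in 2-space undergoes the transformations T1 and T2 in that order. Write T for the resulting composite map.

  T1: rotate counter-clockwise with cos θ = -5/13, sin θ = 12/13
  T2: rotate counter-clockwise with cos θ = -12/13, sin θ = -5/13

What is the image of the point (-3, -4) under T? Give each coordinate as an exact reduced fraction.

T1 rotate counter-clockwise with cos θ = -5/13, sin θ = 12/13: (-3, -4) → (63/13, -16/13)
T2 rotate counter-clockwise with cos θ = -12/13, sin θ = -5/13: (63/13, -16/13) → (-836/169, -123/169)

T(p) = (-836/169, -123/169)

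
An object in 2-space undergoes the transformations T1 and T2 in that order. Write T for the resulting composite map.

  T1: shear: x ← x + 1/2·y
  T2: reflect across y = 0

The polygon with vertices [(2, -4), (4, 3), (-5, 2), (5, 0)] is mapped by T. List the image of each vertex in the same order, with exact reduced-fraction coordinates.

image vertices: (0, 4), (11/2, -3), (-4, -2), (5, 0)

T1 shear: x ← x + 1/2·y: (2, -4) → (0, -4); (4, 3) → (11/2, 3); (-5, 2) → (-4, 2); (5, 0) → (5, 0)
T2 reflect across y = 0: (0, -4) → (0, 4); (11/2, 3) → (11/2, -3); (-4, 2) → (-4, -2); (5, 0) → (5, 0)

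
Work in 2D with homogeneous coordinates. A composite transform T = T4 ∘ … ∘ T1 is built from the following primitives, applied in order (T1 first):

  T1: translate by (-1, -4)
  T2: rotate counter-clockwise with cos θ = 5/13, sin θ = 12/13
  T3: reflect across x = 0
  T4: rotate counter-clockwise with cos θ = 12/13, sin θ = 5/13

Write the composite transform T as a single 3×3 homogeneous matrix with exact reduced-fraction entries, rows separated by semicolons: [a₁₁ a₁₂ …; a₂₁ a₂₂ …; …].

T1 = [1 0 -1; 0 1 -4; 0 0 1]
T2·T1 = [5/13 -12/13 43/13; 12/13 5/13 -32/13; 0 0 1]
T3·…·T1 = [-5/13 12/13 -43/13; 12/13 5/13 -32/13; 0 0 1]
T4·…·T1 = [-120/169 119/169 -356/169; 119/169 120/169 -599/169; 0 0 1]

T = [-120/169 119/169 -356/169; 119/169 120/169 -599/169; 0 0 1]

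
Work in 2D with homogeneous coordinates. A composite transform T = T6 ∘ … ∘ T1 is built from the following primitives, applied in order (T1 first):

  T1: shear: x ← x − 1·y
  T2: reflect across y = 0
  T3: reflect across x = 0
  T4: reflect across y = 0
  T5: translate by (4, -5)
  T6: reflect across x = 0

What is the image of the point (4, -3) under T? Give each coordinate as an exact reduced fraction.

T1 shear: x ← x − 1·y: (4, -3) → (7, -3)
T2 reflect across y = 0: (7, -3) → (7, 3)
T3 reflect across x = 0: (7, 3) → (-7, 3)
T4 reflect across y = 0: (-7, 3) → (-7, -3)
T5 translate by (4, -5): (-7, -3) → (-3, -8)
T6 reflect across x = 0: (-3, -8) → (3, -8)

T(p) = (3, -8)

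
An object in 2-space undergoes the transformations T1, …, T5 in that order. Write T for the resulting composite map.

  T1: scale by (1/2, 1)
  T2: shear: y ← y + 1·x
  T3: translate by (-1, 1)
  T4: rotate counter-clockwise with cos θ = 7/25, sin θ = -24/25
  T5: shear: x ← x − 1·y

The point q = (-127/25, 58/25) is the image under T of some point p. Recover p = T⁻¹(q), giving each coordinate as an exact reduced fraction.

p = (-4, -1)

T1 = [1/2 0 0; 0 1 0; 0 0 1]
T2·T1 = [1/2 0 0; 1/2 1 0; 0 0 1]
T3·…·T1 = [1/2 0 -1; 1/2 1 1; 0 0 1]
T4·…·T1 = [31/50 24/25 17/25; -17/50 7/25 31/25; 0 0 1]
T5·…·T1 = [24/25 17/25 -14/25; -17/50 7/25 31/25; 0 0 1]
det M = 1/2; M⁻¹ = [14/25 -34/25 2; 17/25 48/25 -2; 0 0 1]
M⁻¹ · (-127/25, 58/25)ᵀ = (-4, -1)ᵀ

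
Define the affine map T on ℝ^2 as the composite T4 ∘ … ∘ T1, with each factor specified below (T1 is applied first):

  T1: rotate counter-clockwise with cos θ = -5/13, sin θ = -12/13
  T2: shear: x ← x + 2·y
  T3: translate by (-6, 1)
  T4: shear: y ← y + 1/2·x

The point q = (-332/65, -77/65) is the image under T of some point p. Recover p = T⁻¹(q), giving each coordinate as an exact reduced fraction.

T1 = [-5/13 12/13 0; -12/13 -5/13 0; 0 0 1]
T2·T1 = [-29/13 2/13 0; -12/13 -5/13 0; 0 0 1]
T3·…·T1 = [-29/13 2/13 -6; -12/13 -5/13 1; 0 0 1]
T4·…·T1 = [-29/13 2/13 -6; -53/26 -4/13 -2; 0 0 1]
det M = 1; M⁻¹ = [-4/13 -2/13 -28/13; 53/26 -29/13 101/13; 0 0 1]
M⁻¹ · (-332/65, -77/65)ᵀ = (-2/5, 0)ᵀ

p = (-2/5, 0)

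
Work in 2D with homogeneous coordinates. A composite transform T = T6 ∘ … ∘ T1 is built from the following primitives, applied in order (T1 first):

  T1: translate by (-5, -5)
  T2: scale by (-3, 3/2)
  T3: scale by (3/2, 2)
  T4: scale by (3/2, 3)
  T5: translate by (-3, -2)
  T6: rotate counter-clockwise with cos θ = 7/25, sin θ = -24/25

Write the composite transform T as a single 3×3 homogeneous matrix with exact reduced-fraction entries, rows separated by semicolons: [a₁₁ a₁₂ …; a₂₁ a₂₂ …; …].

T = [-189/100 216/25 -3651/100; 162/25 63/25 -1067/25; 0 0 1]

T1 = [1 0 -5; 0 1 -5; 0 0 1]
T2·T1 = [-3 0 15; 0 3/2 -15/2; 0 0 1]
T3·…·T1 = [-9/2 0 45/2; 0 3 -15; 0 0 1]
T4·…·T1 = [-27/4 0 135/4; 0 9 -45; 0 0 1]
T5·…·T1 = [-27/4 0 123/4; 0 9 -47; 0 0 1]
T6·…·T1 = [-189/100 216/25 -3651/100; 162/25 63/25 -1067/25; 0 0 1]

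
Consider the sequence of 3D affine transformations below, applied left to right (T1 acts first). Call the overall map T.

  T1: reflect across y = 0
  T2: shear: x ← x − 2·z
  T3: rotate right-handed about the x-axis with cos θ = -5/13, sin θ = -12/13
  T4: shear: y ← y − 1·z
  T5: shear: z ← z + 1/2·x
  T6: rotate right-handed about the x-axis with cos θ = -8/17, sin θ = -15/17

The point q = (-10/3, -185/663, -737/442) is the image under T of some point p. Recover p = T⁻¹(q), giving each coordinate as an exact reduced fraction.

p = (2, 7/2, 8/3)

T1 = [1 0 0 0; 0 -1 0 0; 0 0 1 0; 0 0 0 1]
T2·T1 = [1 0 -2 0; 0 -1 0 0; 0 0 1 0; 0 0 0 1]
T3·…·T1 = [1 0 -2 0; 0 5/13 12/13 0; 0 12/13 -5/13 0; 0 0 0 1]
T4·…·T1 = [1 0 -2 0; 0 -7/13 17/13 0; 0 12/13 -5/13 0; 0 0 0 1]
T5·…·T1 = [1 0 -2 0; 0 -7/13 17/13 0; 1/2 12/13 -18/13 0; 0 0 0 1]
T6·…·T1 = [1 0 -2 0; 15/34 236/221 -406/221 0; -4/17 9/221 -111/221 0; 0 0 0 1]
det M = -1; M⁻¹ = [6/13 18/221 -472/221 0; -17/26 215/221 -211/221 0; -7/26 9/221 -236/221 0; 0 0 0 1]
M⁻¹ · (-10/3, -185/663, -737/442)ᵀ = (2, 7/2, 8/3)ᵀ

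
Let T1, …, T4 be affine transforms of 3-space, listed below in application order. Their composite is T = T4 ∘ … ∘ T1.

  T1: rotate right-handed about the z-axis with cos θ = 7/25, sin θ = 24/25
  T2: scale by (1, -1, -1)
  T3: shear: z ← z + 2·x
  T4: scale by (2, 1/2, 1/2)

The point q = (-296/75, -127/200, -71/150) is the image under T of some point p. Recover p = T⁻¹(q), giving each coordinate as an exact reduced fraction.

p = (2/3, 9/4, -3)

T1 = [7/25 -24/25 0 0; 24/25 7/25 0 0; 0 0 1 0; 0 0 0 1]
T2·T1 = [7/25 -24/25 0 0; -24/25 -7/25 0 0; 0 0 -1 0; 0 0 0 1]
T3·…·T1 = [7/25 -24/25 0 0; -24/25 -7/25 0 0; 14/25 -48/25 -1 0; 0 0 0 1]
T4·…·T1 = [14/25 -48/25 0 0; -12/25 -7/50 0 0; 7/25 -24/25 -1/2 0; 0 0 0 1]
det M = 1/2; M⁻¹ = [7/50 -48/25 0 0; -12/25 -14/25 0 0; 1 0 -2 0; 0 0 0 1]
M⁻¹ · (-296/75, -127/200, -71/150)ᵀ = (2/3, 9/4, -3)ᵀ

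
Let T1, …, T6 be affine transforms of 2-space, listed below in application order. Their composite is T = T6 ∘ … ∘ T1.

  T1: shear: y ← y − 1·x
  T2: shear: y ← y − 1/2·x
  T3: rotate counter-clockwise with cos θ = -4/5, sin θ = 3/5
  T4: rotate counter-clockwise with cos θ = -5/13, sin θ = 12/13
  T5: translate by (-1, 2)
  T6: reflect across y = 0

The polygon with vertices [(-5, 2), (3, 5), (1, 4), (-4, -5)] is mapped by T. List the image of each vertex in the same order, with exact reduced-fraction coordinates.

T1 shear: y ← y − 1·x: (-5, 2) → (-5, 7); (3, 5) → (3, 2); (1, 4) → (1, 3); (-4, -5) → (-4, -1)
T2 shear: y ← y − 1/2·x: (-5, 7) → (-5, 19/2); (3, 2) → (3, 1/2); (1, 3) → (1, 5/2); (-4, -1) → (-4, 1)
T3 rotate counter-clockwise with cos θ = -4/5, sin θ = 3/5: (-5, 19/2) → (-17/10, -53/5); (3, 1/2) → (-27/10, 7/5); (1, 5/2) → (-23/10, -7/5); (-4, 1) → (13/5, -16/5)
T4 rotate counter-clockwise with cos θ = -5/13, sin θ = 12/13: (-17/10, -53/5) → (1357/130, 163/65); (-27/10, 7/5) → (-33/130, -197/65); (-23/10, -7/5) → (283/130, -103/65); (13/5, -16/5) → (127/65, 236/65)
T5 translate by (-1, 2): (1357/130, 163/65) → (1227/130, 293/65); (-33/130, -197/65) → (-163/130, -67/65); (283/130, -103/65) → (153/130, 27/65); (127/65, 236/65) → (62/65, 366/65)
T6 reflect across y = 0: (1227/130, 293/65) → (1227/130, -293/65); (-163/130, -67/65) → (-163/130, 67/65); (153/130, 27/65) → (153/130, -27/65); (62/65, 366/65) → (62/65, -366/65)

image vertices: (1227/130, -293/65), (-163/130, 67/65), (153/130, -27/65), (62/65, -366/65)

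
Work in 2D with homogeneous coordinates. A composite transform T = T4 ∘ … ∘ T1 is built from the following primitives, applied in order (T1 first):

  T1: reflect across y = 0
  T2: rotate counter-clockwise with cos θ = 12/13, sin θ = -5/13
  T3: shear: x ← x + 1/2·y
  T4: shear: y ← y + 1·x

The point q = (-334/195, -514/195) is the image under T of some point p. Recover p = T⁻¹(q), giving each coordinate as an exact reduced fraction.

T1 = [1 0 0; 0 -1 0; 0 0 1]
T2·T1 = [12/13 -5/13 0; -5/13 -12/13 0; 0 0 1]
T3·…·T1 = [19/26 -11/13 0; -5/13 -12/13 0; 0 0 1]
T4·…·T1 = [19/26 -11/13 0; 9/26 -23/13 0; 0 0 1]
det M = -1; M⁻¹ = [23/13 -11/13 0; 9/26 -19/26 0; 0 0 1]
M⁻¹ · (-334/195, -514/195)ᵀ = (-4/5, 4/3)ᵀ

p = (-4/5, 4/3)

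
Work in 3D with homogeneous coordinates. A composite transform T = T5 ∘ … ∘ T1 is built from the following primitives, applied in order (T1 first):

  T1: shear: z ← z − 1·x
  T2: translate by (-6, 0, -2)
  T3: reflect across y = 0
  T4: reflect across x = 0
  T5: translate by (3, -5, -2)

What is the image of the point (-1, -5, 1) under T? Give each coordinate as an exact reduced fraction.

T(p) = (10, 0, -2)

T1 shear: z ← z − 1·x: (-1, -5, 1) → (-1, -5, 2)
T2 translate by (-6, 0, -2): (-1, -5, 2) → (-7, -5, 0)
T3 reflect across y = 0: (-7, -5, 0) → (-7, 5, 0)
T4 reflect across x = 0: (-7, 5, 0) → (7, 5, 0)
T5 translate by (3, -5, -2): (7, 5, 0) → (10, 0, -2)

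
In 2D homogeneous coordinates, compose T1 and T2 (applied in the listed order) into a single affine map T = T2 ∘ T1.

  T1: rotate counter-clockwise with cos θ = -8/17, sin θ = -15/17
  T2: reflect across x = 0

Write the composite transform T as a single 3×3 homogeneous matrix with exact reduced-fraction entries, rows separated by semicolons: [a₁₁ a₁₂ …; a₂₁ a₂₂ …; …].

T1 = [-8/17 15/17 0; -15/17 -8/17 0; 0 0 1]
T2·T1 = [8/17 -15/17 0; -15/17 -8/17 0; 0 0 1]

T = [8/17 -15/17 0; -15/17 -8/17 0; 0 0 1]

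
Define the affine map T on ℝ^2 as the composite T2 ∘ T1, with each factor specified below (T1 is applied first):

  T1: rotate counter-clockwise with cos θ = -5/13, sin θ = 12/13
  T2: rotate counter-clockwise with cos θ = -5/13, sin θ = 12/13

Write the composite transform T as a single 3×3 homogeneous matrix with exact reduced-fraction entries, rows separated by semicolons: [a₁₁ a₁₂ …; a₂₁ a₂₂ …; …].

T1 = [-5/13 -12/13 0; 12/13 -5/13 0; 0 0 1]
T2·T1 = [-119/169 120/169 0; -120/169 -119/169 0; 0 0 1]

T = [-119/169 120/169 0; -120/169 -119/169 0; 0 0 1]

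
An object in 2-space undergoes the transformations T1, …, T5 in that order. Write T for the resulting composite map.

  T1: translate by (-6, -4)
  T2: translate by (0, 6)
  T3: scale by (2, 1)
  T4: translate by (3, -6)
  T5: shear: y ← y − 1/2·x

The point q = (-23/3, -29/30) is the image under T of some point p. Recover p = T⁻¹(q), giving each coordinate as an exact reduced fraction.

T1 = [1 0 -6; 0 1 -4; 0 0 1]
T2·T1 = [1 0 -6; 0 1 2; 0 0 1]
T3·…·T1 = [2 0 -12; 0 1 2; 0 0 1]
T4·…·T1 = [2 0 -9; 0 1 -4; 0 0 1]
T5·…·T1 = [2 0 -9; -1 1 1/2; 0 0 1]
det M = 2; M⁻¹ = [1/2 0 9/2; 1/2 1 4; 0 0 1]
M⁻¹ · (-23/3, -29/30)ᵀ = (2/3, -4/5)ᵀ

p = (2/3, -4/5)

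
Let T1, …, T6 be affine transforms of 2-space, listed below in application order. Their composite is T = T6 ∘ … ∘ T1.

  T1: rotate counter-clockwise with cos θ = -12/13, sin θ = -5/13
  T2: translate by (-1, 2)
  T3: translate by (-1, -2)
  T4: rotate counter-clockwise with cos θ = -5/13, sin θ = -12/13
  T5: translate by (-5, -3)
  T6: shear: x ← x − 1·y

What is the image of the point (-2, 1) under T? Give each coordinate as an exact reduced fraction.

T(p) = (-27/13, -41/13)

T1 rotate counter-clockwise with cos θ = -12/13, sin θ = -5/13: (-2, 1) → (29/13, -2/13)
T2 translate by (-1, 2): (29/13, -2/13) → (16/13, 24/13)
T3 translate by (-1, -2): (16/13, 24/13) → (3/13, -2/13)
T4 rotate counter-clockwise with cos θ = -5/13, sin θ = -12/13: (3/13, -2/13) → (-3/13, -2/13)
T5 translate by (-5, -3): (-3/13, -2/13) → (-68/13, -41/13)
T6 shear: x ← x − 1·y: (-68/13, -41/13) → (-27/13, -41/13)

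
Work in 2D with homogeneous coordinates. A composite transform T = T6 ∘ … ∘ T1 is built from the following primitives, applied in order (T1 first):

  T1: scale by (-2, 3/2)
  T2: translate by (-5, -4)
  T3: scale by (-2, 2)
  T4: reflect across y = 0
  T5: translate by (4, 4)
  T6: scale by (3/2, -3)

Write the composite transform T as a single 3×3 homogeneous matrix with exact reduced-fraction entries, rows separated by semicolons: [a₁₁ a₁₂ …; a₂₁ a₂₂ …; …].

T1 = [-2 0 0; 0 3/2 0; 0 0 1]
T2·T1 = [-2 0 -5; 0 3/2 -4; 0 0 1]
T3·…·T1 = [4 0 10; 0 3 -8; 0 0 1]
T4·…·T1 = [4 0 10; 0 -3 8; 0 0 1]
T5·…·T1 = [4 0 14; 0 -3 12; 0 0 1]
T6·…·T1 = [6 0 21; 0 9 -36; 0 0 1]

T = [6 0 21; 0 9 -36; 0 0 1]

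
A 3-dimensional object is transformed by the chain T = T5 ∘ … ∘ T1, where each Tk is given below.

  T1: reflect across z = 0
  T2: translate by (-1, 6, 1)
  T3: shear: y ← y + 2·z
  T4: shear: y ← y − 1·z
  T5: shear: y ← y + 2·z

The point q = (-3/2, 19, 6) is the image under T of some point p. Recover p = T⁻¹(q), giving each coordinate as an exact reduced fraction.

T1 = [1 0 0 0; 0 1 0 0; 0 0 -1 0; 0 0 0 1]
T2·T1 = [1 0 0 -1; 0 1 0 6; 0 0 -1 1; 0 0 0 1]
T3·…·T1 = [1 0 0 -1; 0 1 -2 8; 0 0 -1 1; 0 0 0 1]
T4·…·T1 = [1 0 0 -1; 0 1 -1 7; 0 0 -1 1; 0 0 0 1]
T5·…·T1 = [1 0 0 -1; 0 1 -3 9; 0 0 -1 1; 0 0 0 1]
det M = -1; M⁻¹ = [1 0 0 1; 0 1 -3 -6; 0 0 -1 1; 0 0 0 1]
M⁻¹ · (-3/2, 19, 6)ᵀ = (-1/2, -5, -5)ᵀ

p = (-1/2, -5, -5)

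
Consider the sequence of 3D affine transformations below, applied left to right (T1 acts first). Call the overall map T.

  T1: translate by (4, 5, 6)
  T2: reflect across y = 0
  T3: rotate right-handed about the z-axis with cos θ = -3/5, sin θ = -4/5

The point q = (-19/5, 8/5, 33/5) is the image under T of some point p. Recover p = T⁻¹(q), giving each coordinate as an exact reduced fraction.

T1 = [1 0 0 4; 0 1 0 5; 0 0 1 6; 0 0 0 1]
T2·T1 = [1 0 0 4; 0 -1 0 -5; 0 0 1 6; 0 0 0 1]
T3·…·T1 = [-3/5 -4/5 0 -32/5; -4/5 3/5 0 -1/5; 0 0 1 6; 0 0 0 1]
det M = -1; M⁻¹ = [-3/5 -4/5 0 -4; -4/5 3/5 0 -5; 0 0 1 -6; 0 0 0 1]
M⁻¹ · (-19/5, 8/5, 33/5)ᵀ = (-3, -1, 3/5)ᵀ

p = (-3, -1, 3/5)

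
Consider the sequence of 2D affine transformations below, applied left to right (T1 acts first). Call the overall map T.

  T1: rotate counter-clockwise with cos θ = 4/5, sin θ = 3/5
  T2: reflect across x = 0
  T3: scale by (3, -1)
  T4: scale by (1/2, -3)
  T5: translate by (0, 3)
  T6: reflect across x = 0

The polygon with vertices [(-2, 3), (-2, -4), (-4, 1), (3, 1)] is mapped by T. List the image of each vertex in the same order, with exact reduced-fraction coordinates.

T1 rotate counter-clockwise with cos θ = 4/5, sin θ = 3/5: (-2, 3) → (-17/5, 6/5); (-2, -4) → (4/5, -22/5); (-4, 1) → (-19/5, -8/5); (3, 1) → (9/5, 13/5)
T2 reflect across x = 0: (-17/5, 6/5) → (17/5, 6/5); (4/5, -22/5) → (-4/5, -22/5); (-19/5, -8/5) → (19/5, -8/5); (9/5, 13/5) → (-9/5, 13/5)
T3 scale by (3, -1): (17/5, 6/5) → (51/5, -6/5); (-4/5, -22/5) → (-12/5, 22/5); (19/5, -8/5) → (57/5, 8/5); (-9/5, 13/5) → (-27/5, -13/5)
T4 scale by (1/2, -3): (51/5, -6/5) → (51/10, 18/5); (-12/5, 22/5) → (-6/5, -66/5); (57/5, 8/5) → (57/10, -24/5); (-27/5, -13/5) → (-27/10, 39/5)
T5 translate by (0, 3): (51/10, 18/5) → (51/10, 33/5); (-6/5, -66/5) → (-6/5, -51/5); (57/10, -24/5) → (57/10, -9/5); (-27/10, 39/5) → (-27/10, 54/5)
T6 reflect across x = 0: (51/10, 33/5) → (-51/10, 33/5); (-6/5, -51/5) → (6/5, -51/5); (57/10, -9/5) → (-57/10, -9/5); (-27/10, 54/5) → (27/10, 54/5)

image vertices: (-51/10, 33/5), (6/5, -51/5), (-57/10, -9/5), (27/10, 54/5)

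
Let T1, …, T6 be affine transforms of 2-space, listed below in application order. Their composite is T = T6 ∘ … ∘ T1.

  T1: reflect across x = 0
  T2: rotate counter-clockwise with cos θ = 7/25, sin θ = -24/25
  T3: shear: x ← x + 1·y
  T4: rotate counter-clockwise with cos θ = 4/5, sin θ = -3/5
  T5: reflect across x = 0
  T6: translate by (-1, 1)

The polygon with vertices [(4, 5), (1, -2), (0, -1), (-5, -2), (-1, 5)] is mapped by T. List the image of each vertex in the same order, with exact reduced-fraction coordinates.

T1 reflect across x = 0: (4, 5) → (-4, 5); (1, -2) → (-1, -2); (0, -1) → (0, -1); (-5, -2) → (5, -2); (-1, 5) → (1, 5)
T2 rotate counter-clockwise with cos θ = 7/25, sin θ = -24/25: (-4, 5) → (92/25, 131/25); (-1, -2) → (-11/5, 2/5); (0, -1) → (-24/25, -7/25); (5, -2) → (-13/25, -134/25); (1, 5) → (127/25, 11/25)
T3 shear: x ← x + 1·y: (92/25, 131/25) → (223/25, 131/25); (-11/5, 2/5) → (-9/5, 2/5); (-24/25, -7/25) → (-31/25, -7/25); (-13/25, -134/25) → (-147/25, -134/25); (127/25, 11/25) → (138/25, 11/25)
T4 rotate counter-clockwise with cos θ = 4/5, sin θ = -3/5: (223/25, 131/25) → (257/25, -29/25); (-9/5, 2/5) → (-6/5, 7/5); (-31/25, -7/25) → (-29/25, 13/25); (-147/25, -134/25) → (-198/25, -19/25); (138/25, 11/25) → (117/25, -74/25)
T5 reflect across x = 0: (257/25, -29/25) → (-257/25, -29/25); (-6/5, 7/5) → (6/5, 7/5); (-29/25, 13/25) → (29/25, 13/25); (-198/25, -19/25) → (198/25, -19/25); (117/25, -74/25) → (-117/25, -74/25)
T6 translate by (-1, 1): (-257/25, -29/25) → (-282/25, -4/25); (6/5, 7/5) → (1/5, 12/5); (29/25, 13/25) → (4/25, 38/25); (198/25, -19/25) → (173/25, 6/25); (-117/25, -74/25) → (-142/25, -49/25)

image vertices: (-282/25, -4/25), (1/5, 12/5), (4/25, 38/25), (173/25, 6/25), (-142/25, -49/25)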